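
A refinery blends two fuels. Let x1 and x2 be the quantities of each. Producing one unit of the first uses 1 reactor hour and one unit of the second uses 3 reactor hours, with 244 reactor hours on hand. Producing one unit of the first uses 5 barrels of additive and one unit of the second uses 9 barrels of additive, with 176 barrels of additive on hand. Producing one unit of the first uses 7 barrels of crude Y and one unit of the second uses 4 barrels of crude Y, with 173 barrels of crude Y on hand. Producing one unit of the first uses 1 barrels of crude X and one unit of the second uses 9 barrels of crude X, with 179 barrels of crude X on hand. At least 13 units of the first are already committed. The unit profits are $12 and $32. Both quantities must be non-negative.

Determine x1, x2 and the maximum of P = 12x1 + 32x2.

x1 = 13, x2 = 37/3, maximum P = 1652/3

Feasible corners and P = 12x1 + 32x2:
  (173/7, 0) → P = 2076/7
  (13, 0) → P = 156
  (853/43, 367/43) → P = 21980/43
  (13, 37/3) → P = 1652/3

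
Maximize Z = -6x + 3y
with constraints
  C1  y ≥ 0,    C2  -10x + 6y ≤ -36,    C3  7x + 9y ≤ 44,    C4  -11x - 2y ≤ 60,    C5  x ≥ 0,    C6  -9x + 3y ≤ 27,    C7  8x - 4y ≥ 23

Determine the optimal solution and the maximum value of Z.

x = 18/5, y = 0, maximum Z = -108/5

Vertices and Z = -6x + 3y:
  (18/5, 0) → Z = -108/5
  (44/7, 0) → Z = -264/7
  (49/11, 47/33) → Z = -247/11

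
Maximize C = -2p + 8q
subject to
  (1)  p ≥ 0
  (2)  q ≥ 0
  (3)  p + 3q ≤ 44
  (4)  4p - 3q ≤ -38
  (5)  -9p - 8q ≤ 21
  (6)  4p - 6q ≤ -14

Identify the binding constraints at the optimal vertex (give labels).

(1) and (3)

Extreme points and C = -2p + 8q:
  (0, 44/3) → C = 352/3
  (0, 38/3) → C = 304/3
  (6/5, 214/15) → C = 1676/15

The maximum is at (0, 44/3). Substituting into each constraint, equality holds for (1) and (3); the remaining constraints have slack.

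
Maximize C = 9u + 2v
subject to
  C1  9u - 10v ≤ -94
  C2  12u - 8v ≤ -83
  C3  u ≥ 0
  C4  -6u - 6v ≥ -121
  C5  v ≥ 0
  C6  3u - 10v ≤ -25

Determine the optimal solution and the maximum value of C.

Feasible corners and C = 9u + 2v:
  (0, 83/8) → C = 83/4
  (47/12, 65/4) → C = 271/4
  (0, 121/6) → C = 121/3

At the optimal vertex, 12u - 8v = -83 and -6u - 6v = -121.
Solving simultaneously gives u = 47/12, v = 65/4.

u = 47/12, v = 65/4, maximum C = 271/4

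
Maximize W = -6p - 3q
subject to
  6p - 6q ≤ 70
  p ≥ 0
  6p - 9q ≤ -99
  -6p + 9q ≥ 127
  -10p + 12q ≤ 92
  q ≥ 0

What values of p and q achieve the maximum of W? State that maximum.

p = 116/3, q = 359/9, maximum W = -1055/3

Vertices and W = -6p - 3q:
  (232/3, 197/3) → W = -661
  (116, 313/3) → W = -1009
  (116/3, 359/9) → W = -1055/3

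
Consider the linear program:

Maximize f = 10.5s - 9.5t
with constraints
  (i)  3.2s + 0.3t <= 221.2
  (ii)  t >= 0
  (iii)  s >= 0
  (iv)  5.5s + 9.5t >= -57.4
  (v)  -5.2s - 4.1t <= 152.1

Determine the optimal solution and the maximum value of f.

s = 69.125, t = 0, maximum f = 725.8125

Vertices and f = 10.5s - 9.5t:
  (553/8, 0) → f = 11613/16
  (0, 2212/3) → f = -21014/3
  (0, 0) → f = 0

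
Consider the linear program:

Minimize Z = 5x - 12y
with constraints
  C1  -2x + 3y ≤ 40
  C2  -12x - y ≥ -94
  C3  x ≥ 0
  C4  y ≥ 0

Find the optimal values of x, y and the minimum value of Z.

x = 121/19, y = 334/19, minimum Z = -3403/19

Extreme points and Z = 5x - 12y:
  (121/19, 334/19) → Z = -3403/19
  (0, 40/3) → Z = -160
  (47/6, 0) → Z = 235/6
  (0, 0) → Z = 0

At the optimal vertex, -2x + 3y = 40 and -12x - y = -94.
Solving simultaneously gives x = 121/19, y = 334/19.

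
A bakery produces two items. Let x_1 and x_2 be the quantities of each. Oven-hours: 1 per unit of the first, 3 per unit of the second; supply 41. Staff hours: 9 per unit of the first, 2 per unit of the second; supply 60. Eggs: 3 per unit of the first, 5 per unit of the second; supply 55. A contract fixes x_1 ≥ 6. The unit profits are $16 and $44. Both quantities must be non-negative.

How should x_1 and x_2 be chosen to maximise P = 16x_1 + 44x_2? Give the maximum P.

Corner points and P = 16x_1 + 44x_2:
  (20/3, 0) → P = 320/3
  (6, 0) → P = 96
  (6, 3) → P = 228

The binding constraints are 9x_1 + 2x_2 = 60 and x_1 = 6.
Solving simultaneously gives x_1 = 6, x_2 = 3.

x_1 = 6, x_2 = 3, maximum P = 228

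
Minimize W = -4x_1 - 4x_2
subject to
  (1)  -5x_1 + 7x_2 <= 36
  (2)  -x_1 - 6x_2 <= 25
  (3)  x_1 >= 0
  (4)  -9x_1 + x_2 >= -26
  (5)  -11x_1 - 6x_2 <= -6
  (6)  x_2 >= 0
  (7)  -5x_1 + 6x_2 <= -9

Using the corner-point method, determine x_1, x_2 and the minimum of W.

x_1 = 3, x_2 = 1, minimum W = -16

Extreme points and W = -4x_1 - 4x_2:
  (26/9, 0) → W = -104/9
  (3, 1) → W = -16
  (9/5, 0) → W = -36/5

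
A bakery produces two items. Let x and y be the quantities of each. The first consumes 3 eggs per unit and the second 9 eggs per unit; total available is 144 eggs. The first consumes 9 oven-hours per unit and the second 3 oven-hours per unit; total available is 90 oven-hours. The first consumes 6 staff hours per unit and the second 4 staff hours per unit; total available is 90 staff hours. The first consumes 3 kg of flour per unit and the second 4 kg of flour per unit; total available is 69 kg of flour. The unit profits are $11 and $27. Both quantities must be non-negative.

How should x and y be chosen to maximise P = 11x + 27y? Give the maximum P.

x = 3, y = 15, maximum P = 438

Corner points and P = 11x + 27y:
  (0, 0) → P = 0
  (0, 16) → P = 432
  (10, 0) → P = 110
  (3, 15) → P = 438
  (17/3, 13) → P = 1240/3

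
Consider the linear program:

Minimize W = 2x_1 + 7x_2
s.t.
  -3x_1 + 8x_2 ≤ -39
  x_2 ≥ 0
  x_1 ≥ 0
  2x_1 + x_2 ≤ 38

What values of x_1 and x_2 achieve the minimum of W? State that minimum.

Vertices and W = 2x_1 + 7x_2:
  (13, 0) → W = 26
  (343/19, 36/19) → W = 938/19
  (19, 0) → W = 38

The optimum lies where -3x_1 + 8x_2 = -39 and x_2 = 0.
Solving simultaneously gives x_1 = 13, x_2 = 0.

x_1 = 13, x_2 = 0, minimum W = 26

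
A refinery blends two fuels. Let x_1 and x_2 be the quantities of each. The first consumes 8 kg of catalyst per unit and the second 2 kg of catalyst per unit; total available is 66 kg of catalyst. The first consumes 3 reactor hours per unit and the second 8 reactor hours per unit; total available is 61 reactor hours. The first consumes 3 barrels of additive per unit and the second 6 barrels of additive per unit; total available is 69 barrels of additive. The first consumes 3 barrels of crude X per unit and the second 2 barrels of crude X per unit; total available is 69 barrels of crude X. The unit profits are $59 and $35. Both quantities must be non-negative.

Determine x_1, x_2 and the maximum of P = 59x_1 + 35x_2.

Corner points and P = 59x_1 + 35x_2:
  (0, 0) → P = 0
  (0, 61/8) → P = 2135/8
  (33/4, 0) → P = 1947/4
  (7, 5) → P = 588

The binding constraints are 8x_1 + 2x_2 = 66 and 3x_1 + 8x_2 = 61.
Solving simultaneously gives x_1 = 7, x_2 = 5.

x_1 = 7, x_2 = 5, maximum P = 588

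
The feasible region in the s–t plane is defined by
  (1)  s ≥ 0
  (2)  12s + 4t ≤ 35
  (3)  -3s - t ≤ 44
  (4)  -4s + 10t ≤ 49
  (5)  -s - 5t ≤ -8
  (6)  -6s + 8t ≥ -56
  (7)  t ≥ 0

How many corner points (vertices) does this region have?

Of the 20 pairwise boundary intersections, those satisfying every inequality are:
  (0, 49/10)
  (0, 8/5)
  (77/68, 91/17)
  (143/56, 61/56)

4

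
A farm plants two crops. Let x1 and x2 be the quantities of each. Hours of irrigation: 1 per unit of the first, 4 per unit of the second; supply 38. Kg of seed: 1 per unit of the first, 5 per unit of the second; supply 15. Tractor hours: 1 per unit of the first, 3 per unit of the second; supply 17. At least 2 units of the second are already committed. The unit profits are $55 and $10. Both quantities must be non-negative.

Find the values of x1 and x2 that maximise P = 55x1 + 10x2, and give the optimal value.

x1 = 5, x2 = 2, maximum P = 295

Vertices and P = 55x1 + 10x2:
  (0, 3) → P = 30
  (0, 2) → P = 20
  (5, 2) → P = 295

The binding constraints are x1 + 5x2 = 15 and x2 = 2.
Solving simultaneously gives x1 = 5, x2 = 2.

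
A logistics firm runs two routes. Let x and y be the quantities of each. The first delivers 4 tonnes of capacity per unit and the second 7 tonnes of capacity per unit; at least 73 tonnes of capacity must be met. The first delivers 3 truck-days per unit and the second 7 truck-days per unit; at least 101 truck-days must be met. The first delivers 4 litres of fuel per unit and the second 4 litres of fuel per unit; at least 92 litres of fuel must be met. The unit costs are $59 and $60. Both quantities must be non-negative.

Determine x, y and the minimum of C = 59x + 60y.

x = 15, y = 8, minimum C = 1365

Feasible corners and C = 59x + 60y:
  (0, 23) → C = 1380
  (101/3, 0) → C = 5959/3
  (15, 8) → C = 1365
The feasible region is unbounded (it extends along (0, 1), (1, 0)), but C strictly increases along every unbounded feasible direction, so there is no improving ray and the minimum is attained at a vertex.

The optimum lies where 3x + 7y = 101 and 4x + 4y = 92.
Solving simultaneously gives x = 15, y = 8.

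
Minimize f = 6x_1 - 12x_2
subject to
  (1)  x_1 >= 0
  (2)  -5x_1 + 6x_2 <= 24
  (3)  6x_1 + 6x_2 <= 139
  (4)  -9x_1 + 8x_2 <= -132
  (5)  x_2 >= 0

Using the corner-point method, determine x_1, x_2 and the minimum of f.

Extreme points and f = 6x_1 - 12x_2:
  (56/3, 9/2) → f = 58
  (139/6, 0) → f = 139
  (44/3, 0) → f = 88

At the optimal vertex, 6x_1 + 6x_2 = 139 and -9x_1 + 8x_2 = -132.
Solving simultaneously gives x_1 = 56/3, x_2 = 9/2.

x_1 = 56/3, x_2 = 9/2, minimum f = 58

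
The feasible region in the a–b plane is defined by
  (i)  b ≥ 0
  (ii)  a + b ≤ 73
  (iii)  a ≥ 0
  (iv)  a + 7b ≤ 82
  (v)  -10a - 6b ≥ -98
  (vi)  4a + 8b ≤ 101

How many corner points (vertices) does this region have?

5

Of the 15 pairwise boundary intersections, those satisfying every inequality are:
  (0, 0)
  (49/5, 0)
  (0, 82/7)
  (51/20, 227/20)
  (89/28, 309/28)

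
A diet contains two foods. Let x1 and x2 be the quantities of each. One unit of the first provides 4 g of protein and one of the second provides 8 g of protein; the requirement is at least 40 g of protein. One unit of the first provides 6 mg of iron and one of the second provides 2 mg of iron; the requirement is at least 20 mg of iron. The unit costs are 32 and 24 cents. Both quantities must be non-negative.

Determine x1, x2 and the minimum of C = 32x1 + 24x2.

x1 = 2, x2 = 4, minimum C = 160

The feasible region is unbounded (it extends along (0, 1), (1, 0)), but C strictly increases along every unbounded feasible direction, so there is no improving ray and the minimum is attained at a vertex.

The optimum lies where 4x1 + 8x2 = 40 and 6x1 + 2x2 = 20.
Solving simultaneously gives x1 = 2, x2 = 4.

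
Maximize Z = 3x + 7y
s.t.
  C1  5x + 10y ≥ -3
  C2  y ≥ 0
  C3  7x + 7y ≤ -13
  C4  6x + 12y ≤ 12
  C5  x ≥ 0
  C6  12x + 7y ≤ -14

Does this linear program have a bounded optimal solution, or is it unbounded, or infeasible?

infeasible

The boundaries 5x + 10y = -3 and 7x + 7y = -13 meet at (-109/35, 44/35), but that point violates x ≥ 0. Every candidate vertex is excluded by some other constraint, so the feasible region is empty.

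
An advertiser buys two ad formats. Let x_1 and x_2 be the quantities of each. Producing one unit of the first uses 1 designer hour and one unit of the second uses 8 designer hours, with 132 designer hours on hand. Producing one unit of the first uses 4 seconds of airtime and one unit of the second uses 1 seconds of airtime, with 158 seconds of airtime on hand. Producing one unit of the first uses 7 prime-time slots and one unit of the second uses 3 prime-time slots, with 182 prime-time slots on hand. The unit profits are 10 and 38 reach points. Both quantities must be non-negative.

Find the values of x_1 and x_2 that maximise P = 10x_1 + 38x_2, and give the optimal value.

x_1 = 20, x_2 = 14, maximum P = 732

Vertices and P = 10x_1 + 38x_2:
  (0, 0) → P = 0
  (0, 33/2) → P = 627
  (26, 0) → P = 260
  (20, 14) → P = 732

The binding constraints are x_1 + 8x_2 = 132 and 7x_1 + 3x_2 = 182.
Solving simultaneously gives x_1 = 20, x_2 = 14.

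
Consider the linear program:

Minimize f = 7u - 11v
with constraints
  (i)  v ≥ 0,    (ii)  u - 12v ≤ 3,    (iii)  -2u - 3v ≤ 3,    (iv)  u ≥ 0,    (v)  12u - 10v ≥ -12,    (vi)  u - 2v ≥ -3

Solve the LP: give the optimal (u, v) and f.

u = 3/7, v = 12/7, minimum f = -111/7

Vertices and f = 7u - 11v:
  (3, 0) → f = 21
  (0, 0) → f = 0
  (0, 6/5) → f = -66/5
  (3/7, 12/7) → f = -111/7
The feasible region is unbounded (it extends along (12, 1), (2, 1)), but f strictly increases along every unbounded feasible direction, so there is no improving ray and the minimum is attained at a vertex.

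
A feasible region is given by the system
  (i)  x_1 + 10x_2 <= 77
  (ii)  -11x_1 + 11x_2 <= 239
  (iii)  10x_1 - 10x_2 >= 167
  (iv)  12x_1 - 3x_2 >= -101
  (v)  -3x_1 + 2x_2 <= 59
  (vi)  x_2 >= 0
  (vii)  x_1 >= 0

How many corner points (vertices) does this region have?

3

Pairwise boundary intersections that survive every other constraint:
  (244/11, 603/110)
  (77, 0)
  (167/10, 0)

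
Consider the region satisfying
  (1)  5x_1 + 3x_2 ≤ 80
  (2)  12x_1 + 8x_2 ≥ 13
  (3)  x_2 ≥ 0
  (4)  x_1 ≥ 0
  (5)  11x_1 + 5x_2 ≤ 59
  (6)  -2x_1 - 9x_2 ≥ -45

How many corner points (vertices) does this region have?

Pairwise boundary intersections that survive every other constraint:
  (13/12, 0)
  (0, 13/8)
  (59/11, 0)
  (0, 5)
  (306/89, 377/89)

5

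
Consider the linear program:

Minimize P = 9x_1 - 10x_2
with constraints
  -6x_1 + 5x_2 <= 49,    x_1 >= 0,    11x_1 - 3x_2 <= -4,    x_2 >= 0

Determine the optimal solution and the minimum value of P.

x_1 = 127/37, x_2 = 515/37, minimum P = -4007/37

Feasible corners and P = 9x_1 - 10x_2:
  (0, 49/5) → P = -98
  (127/37, 515/37) → P = -4007/37
  (0, 4/3) → P = -40/3

The optimum lies where -6x_1 + 5x_2 = 49 and 11x_1 - 3x_2 = -4.
Solving simultaneously gives x_1 = 127/37, x_2 = 515/37.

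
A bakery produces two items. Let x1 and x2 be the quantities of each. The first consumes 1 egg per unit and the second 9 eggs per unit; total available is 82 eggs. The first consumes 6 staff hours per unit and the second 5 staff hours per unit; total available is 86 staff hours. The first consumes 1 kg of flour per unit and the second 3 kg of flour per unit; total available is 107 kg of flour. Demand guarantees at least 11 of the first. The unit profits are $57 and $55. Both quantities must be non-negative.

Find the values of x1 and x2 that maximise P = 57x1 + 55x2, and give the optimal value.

x1 = 11, x2 = 4, maximum P = 847

Corner points and P = 57x1 + 55x2:
  (43/3, 0) → P = 817
  (11, 0) → P = 627
  (11, 4) → P = 847

At the optimal vertex, 6x1 + 5x2 = 86 and x1 = 11.
Solving simultaneously gives x1 = 11, x2 = 4.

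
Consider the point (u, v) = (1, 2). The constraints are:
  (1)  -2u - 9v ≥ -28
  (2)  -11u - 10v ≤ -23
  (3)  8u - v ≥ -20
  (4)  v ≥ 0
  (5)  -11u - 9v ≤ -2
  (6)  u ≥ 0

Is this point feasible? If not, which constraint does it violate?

(1): -20 ≥ -28 ✓
(2): -31 ≤ -23 ✓
(3): 6 ≥ -20 ✓
(4): 2 ≥ 0 ✓
(5): -29 ≤ -2 ✓
(6): 1 ≥ 0 ✓

feasible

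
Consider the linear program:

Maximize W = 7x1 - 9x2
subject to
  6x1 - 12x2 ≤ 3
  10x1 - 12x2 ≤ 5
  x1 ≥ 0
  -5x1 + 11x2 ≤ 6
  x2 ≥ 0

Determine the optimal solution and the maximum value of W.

x1 = 1/2, x2 = 0, maximum W = 7/2

Feasible corners and W = 7x1 - 9x2:
  (1/2, 0) → W = 7/2
  (127/50, 17/10) → W = 62/25
  (0, 6/11) → W = -54/11
  (0, 0) → W = 0

The binding constraints are 6x1 - 12x2 = 3 and 10x1 - 12x2 = 5.
Solving simultaneously gives x1 = 1/2, x2 = 0.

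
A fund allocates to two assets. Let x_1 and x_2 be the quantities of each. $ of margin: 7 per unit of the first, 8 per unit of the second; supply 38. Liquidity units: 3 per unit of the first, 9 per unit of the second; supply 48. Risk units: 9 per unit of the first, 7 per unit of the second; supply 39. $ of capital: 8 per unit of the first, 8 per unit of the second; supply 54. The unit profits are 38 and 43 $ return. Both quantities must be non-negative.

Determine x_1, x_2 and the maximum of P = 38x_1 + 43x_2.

The optimum lies where 7x_1 + 8x_2 = 38 and 9x_1 + 7x_2 = 39.
Solving simultaneously gives x_1 = 2, x_2 = 3.

x_1 = 2, x_2 = 3, maximum P = 205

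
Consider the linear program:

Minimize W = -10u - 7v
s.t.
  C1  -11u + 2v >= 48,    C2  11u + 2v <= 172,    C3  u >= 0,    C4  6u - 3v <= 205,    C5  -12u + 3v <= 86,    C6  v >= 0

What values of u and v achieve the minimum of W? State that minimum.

u = 28/9, v = 370/9, minimum W = -2870/9

The binding constraints are -11u + 2v = 48 and -12u + 3v = 86.
Solving simultaneously gives u = 28/9, v = 370/9.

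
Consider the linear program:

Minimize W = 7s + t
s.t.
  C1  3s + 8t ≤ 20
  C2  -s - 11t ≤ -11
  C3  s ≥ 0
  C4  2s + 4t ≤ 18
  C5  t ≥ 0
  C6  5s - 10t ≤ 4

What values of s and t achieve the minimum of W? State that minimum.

s = 0, t = 1, minimum W = 1

Feasible corners and W = 7s + t:
  (0, 5/2) → W = 5/2
  (116/35, 44/35) → W = 856/35
  (0, 1) → W = 1
  (154/65, 51/65) → W = 1129/65

The optimum lies where -s - 11t = -11 and s = 0.
Solving simultaneously gives s = 0, t = 1.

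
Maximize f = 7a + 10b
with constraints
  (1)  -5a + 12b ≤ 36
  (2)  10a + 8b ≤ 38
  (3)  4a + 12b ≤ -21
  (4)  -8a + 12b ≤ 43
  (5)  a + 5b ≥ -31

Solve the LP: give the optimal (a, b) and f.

a = 78/11, b = -181/44, maximum f = 17/2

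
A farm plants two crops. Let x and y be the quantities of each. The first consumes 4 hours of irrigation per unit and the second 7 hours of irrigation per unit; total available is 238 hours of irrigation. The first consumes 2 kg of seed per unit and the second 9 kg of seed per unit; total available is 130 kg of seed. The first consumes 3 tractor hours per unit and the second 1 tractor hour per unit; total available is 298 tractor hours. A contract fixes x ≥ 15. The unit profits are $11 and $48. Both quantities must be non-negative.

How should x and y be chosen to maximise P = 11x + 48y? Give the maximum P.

Extreme points and P = 11x + 48y:
  (119/2, 0) → P = 1309/2
  (15, 0) → P = 165
  (56, 2) → P = 712
  (15, 100/9) → P = 2095/3

x = 56, y = 2, maximum P = 712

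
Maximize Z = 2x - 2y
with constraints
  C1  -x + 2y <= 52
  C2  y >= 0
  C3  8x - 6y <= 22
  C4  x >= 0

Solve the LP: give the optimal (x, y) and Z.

x = 11/4, y = 0, maximum Z = 11/2

Extreme points and Z = 2x - 2y:
  (178/5, 219/5) → Z = -82/5
  (0, 26) → Z = -52
  (11/4, 0) → Z = 11/2
  (0, 0) → Z = 0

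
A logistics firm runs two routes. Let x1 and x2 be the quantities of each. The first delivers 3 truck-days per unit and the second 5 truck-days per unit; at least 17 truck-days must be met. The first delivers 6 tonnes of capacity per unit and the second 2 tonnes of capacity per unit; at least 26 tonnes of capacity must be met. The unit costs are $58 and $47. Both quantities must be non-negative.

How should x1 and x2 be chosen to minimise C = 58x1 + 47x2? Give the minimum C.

x1 = 4, x2 = 1, minimum C = 279

The feasible region is unbounded (it extends along (0, 1), (1, 0)), but C strictly increases along every unbounded feasible direction, so there is no improving ray and the minimum is attained at a vertex.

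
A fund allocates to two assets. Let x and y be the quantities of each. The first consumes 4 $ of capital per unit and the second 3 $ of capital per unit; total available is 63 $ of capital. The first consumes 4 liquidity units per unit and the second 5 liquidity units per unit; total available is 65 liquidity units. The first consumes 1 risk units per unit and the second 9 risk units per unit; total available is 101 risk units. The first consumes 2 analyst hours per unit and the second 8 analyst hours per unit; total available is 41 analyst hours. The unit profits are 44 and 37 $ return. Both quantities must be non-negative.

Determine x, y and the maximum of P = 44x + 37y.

x = 15, y = 1, maximum P = 697

Extreme points and P = 44x + 37y:
  (0, 0) → P = 0
  (0, 41/8) → P = 1517/8
  (63/4, 0) → P = 693
  (15, 1) → P = 697
  (315/22, 17/11) → P = 7559/11

The optimum lies where 4x + 3y = 63 and 4x + 5y = 65.
Solving simultaneously gives x = 15, y = 1.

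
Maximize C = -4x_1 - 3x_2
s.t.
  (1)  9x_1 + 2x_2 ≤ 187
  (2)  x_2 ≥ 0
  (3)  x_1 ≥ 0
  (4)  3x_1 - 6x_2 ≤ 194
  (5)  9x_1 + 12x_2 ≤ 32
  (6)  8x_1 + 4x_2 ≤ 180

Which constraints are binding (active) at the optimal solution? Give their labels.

(2) and (3)

Feasible corners and C = -4x_1 - 3x_2:
  (0, 0) → C = 0
  (32/9, 0) → C = -128/9
  (0, 8/3) → C = -8

The maximum is at (0, 0). Substituting into each constraint, equality holds for (2) and (3); the remaining constraints have slack.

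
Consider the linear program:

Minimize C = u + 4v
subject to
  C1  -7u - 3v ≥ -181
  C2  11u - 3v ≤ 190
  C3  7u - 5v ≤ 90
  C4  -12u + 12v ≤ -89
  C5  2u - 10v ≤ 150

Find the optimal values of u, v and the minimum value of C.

The binding constraints are -12u + 12v = -89 and 2u - 10v = 150.
Solving simultaneously gives u = -455/48, v = -811/48.

u = -455/48, v = -811/48, minimum C = -1233/16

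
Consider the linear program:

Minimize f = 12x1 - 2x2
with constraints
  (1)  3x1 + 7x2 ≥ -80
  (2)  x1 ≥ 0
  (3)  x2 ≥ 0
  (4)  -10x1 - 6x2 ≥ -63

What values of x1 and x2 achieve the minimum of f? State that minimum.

x1 = 0, x2 = 21/2, minimum f = -21

The binding constraints are x1 = 0 and -10x1 - 6x2 = -63.
Solving simultaneously gives x1 = 0, x2 = 21/2.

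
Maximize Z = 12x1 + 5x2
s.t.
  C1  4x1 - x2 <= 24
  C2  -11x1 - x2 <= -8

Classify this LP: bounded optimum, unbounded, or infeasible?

From the feasible point (32/15, -232/15), moving in the direction (-1, 11) keeps every constraint satisfied while Z increases without bound.

unbounded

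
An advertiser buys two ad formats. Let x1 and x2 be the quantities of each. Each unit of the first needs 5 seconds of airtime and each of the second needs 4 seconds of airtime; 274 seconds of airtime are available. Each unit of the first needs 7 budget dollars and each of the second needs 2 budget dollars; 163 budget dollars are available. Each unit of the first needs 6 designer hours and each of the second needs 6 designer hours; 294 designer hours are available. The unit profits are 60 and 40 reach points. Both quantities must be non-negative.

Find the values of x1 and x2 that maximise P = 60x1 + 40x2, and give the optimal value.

Extreme points and P = 60x1 + 40x2:
  (0, 0) → P = 0
  (0, 49) → P = 1960
  (163/7, 0) → P = 9780/7
  (13, 36) → P = 2220

x1 = 13, x2 = 36, maximum P = 2220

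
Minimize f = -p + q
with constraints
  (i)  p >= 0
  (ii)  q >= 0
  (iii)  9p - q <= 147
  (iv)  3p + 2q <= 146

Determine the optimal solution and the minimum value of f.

Vertices and f = -p + q:
  (0, 0) → f = 0
  (0, 73) → f = 73
  (49/3, 0) → f = -49/3
  (440/21, 291/7) → f = 433/21

p = 49/3, q = 0, minimum f = -49/3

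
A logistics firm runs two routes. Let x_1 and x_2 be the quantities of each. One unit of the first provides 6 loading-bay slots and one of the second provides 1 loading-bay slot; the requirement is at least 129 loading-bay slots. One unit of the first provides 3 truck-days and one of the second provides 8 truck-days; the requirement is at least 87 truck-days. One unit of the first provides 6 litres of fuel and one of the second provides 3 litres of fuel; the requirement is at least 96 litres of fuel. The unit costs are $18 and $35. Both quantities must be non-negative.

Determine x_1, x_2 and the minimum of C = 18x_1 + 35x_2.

Corner points and C = 18x_1 + 35x_2:
  (0, 129) → C = 4515
  (29, 0) → C = 522
  (21, 3) → C = 483
The feasible region is unbounded (it extends along (0, 1), (1, 0)), but C strictly increases along every unbounded feasible direction, so there is no improving ray and the minimum is attained at a vertex.

The binding constraints are 6x_1 + x_2 = 129 and 3x_1 + 8x_2 = 87.
Solving simultaneously gives x_1 = 21, x_2 = 3.

x_1 = 21, x_2 = 3, minimum C = 483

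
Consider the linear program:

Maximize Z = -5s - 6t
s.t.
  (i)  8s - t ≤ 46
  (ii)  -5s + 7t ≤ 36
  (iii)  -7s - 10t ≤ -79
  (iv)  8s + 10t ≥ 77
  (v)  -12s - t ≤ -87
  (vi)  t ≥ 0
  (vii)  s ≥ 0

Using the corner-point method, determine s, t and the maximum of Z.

s = 133/20, t = 36/5, maximum Z = -1529/20

Extreme points and Z = -5s - 6t:
  (358/51, 518/51) → Z = -4898/51
  (133/20, 36/5) → Z = -1529/20
  (573/89, 867/89) → Z = -8067/89

At the optimal vertex, 8s - t = 46 and -12s - t = -87.
Solving simultaneously gives s = 133/20, t = 36/5.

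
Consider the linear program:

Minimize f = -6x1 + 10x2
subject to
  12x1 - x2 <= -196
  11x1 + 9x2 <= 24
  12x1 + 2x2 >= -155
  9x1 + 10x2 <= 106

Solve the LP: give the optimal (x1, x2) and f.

Extreme points and f = -6x1 + 10x2:
  (-1740/119, 2444/119) → f = 34880/119
  (-547/36, 41/3) → f = 1367/6
  (-1443/86, 1993/86) → f = 14294/43

x1 = -547/36, x2 = 41/3, minimum f = 1367/6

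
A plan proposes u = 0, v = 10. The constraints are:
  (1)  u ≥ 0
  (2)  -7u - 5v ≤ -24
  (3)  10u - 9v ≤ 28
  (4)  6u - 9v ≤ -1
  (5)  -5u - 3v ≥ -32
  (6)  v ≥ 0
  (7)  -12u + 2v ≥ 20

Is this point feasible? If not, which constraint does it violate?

(1): 0 ≥ 0 ✓
(2): -50 ≤ -24 ✓
(3): -90 ≤ 28 ✓
(4): -90 ≤ -1 ✓
(5): -30 ≥ -32 ✓
(6): 10 ≥ 0 ✓
(7): 20 ≥ 20 ✓

feasible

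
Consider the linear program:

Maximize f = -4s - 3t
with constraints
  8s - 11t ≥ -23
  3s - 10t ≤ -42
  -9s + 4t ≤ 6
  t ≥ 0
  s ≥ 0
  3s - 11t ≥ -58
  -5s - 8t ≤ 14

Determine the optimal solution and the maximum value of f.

s = 232/47, t = 267/47, maximum f = -1729/47

Vertices and f = -4s - 3t:
  (232/47, 267/47) → f = -1729/47
  (7, 79/11) → f = -545/11
  (118/3, 16) → f = -616/3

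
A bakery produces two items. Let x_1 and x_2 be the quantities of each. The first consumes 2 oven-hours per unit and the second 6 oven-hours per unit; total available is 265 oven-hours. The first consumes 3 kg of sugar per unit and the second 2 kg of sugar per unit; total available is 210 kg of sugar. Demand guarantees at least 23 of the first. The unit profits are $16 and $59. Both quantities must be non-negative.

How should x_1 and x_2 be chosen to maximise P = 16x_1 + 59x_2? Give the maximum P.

x_1 = 23, x_2 = 73/2, maximum P = 5043/2

Corner points and P = 16x_1 + 59x_2:
  (70, 0) → P = 1120
  (23, 0) → P = 368
  (365/7, 375/14) → P = 33805/14
  (23, 73/2) → P = 5043/2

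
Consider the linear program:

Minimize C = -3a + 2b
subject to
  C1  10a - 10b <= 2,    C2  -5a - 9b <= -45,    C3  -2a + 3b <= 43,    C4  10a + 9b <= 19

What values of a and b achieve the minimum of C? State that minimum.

Vertices and C = -3a + 2b:
  (-84/11, 305/33) → C = 1366/33
  (-26/5, 71/9) → C = 1412/45
  (-55/8, 39/4) → C = 321/8

The optimum lies where -5a - 9b = -45 and 10a + 9b = 19.
Solving simultaneously gives a = -26/5, b = 71/9.

a = -26/5, b = 71/9, minimum C = 1412/45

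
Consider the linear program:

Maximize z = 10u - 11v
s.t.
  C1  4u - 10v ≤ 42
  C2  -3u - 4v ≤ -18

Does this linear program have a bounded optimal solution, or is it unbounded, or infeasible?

unbounded

From the feasible point (174/23, -27/23), moving in the direction (10, 4) keeps every constraint satisfied while z increases without bound.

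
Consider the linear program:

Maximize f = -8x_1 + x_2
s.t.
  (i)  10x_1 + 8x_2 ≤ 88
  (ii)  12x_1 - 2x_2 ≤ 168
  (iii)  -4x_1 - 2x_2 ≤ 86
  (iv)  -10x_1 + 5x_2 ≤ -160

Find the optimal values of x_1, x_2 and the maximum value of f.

Feasible corners and f = -8x_1 + x_2:
  (41/8, -213/4) → f = -377/4
  (13, -6) → f = -110
  (-11/4, -75/2) → f = -31/2

At the optimal vertex, -4x_1 - 2x_2 = 86 and -10x_1 + 5x_2 = -160.
Solving simultaneously gives x_1 = -11/4, x_2 = -75/2.

x_1 = -11/4, x_2 = -75/2, maximum f = -31/2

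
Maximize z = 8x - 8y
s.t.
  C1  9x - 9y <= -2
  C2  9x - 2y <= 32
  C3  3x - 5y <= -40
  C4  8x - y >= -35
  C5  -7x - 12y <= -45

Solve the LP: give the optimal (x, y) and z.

The feasible region is unbounded (it extends along (1, 8), (2, 9)), but z strictly decreases along every unbounded feasible direction, so there is no improving ray and the maximum is attained at a vertex.

The optimum lies where 9x - 2y = 32 and 3x - 5y = -40.
Solving simultaneously gives x = 80/13, y = 152/13.

x = 80/13, y = 152/13, maximum z = -576/13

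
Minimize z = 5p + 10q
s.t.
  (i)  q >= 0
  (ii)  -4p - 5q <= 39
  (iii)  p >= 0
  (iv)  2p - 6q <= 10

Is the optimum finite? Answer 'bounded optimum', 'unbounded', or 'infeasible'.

Corner points and z = 5p + 10q:
  (0, 0) → z = 0
  (5, 0) → z = 25
The feasible region has finitely many vertices and no improving ray; the minimum is 0 at (0, 0).

bounded optimum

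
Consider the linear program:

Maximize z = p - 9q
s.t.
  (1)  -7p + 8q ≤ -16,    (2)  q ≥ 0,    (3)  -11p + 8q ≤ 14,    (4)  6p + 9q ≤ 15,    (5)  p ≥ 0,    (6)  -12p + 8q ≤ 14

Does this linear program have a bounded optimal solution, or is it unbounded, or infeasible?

Feasible corners and z = p - 9q:
  (16/7, 0) → z = 16/7
  (88/37, 3/37) → z = 61/37
  (5/2, 0) → z = 5/2
The feasible region has finitely many vertices and no improving ray; the maximum is 5/2 at (5/2, 0).

bounded optimum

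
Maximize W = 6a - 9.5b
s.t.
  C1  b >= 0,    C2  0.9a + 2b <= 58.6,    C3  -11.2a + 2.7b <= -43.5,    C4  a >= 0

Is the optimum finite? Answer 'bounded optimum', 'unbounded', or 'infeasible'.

Extreme points and W = 6a - 9.5b:
  (586/9, 0) → W = 1172/3
  (435/112, 0) → W = 1305/56
  (24522/2483, 61717/2483) → W = -878359/4966
The feasible region has finitely many vertices and no improving ray; the maximum is 1172/3 at (586/9, 0).

bounded optimum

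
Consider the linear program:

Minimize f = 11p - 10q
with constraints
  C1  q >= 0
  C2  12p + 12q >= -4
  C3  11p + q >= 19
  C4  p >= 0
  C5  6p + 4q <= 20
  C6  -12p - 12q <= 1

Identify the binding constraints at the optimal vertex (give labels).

Corner points and f = 11p - 10q:
  (19/11, 0) → f = 19
  (10/3, 0) → f = 110/3
  (28/19, 53/19) → f = -222/19

The minimum is at (28/19, 53/19). Substituting into each constraint, equality holds for C3 and C5; the remaining constraints have slack.

C3 and C5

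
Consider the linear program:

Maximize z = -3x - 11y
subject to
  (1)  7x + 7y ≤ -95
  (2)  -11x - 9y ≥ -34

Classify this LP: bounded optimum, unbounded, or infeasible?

From the feasible point (1093/14, -1283/14), moving in the direction (9, -11) keeps every constraint satisfied while z increases without bound.

unbounded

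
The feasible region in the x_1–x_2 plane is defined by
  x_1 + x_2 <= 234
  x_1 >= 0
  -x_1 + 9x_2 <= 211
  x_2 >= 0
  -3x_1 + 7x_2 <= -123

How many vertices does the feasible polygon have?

Of the 10 pairwise boundary intersections, those satisfying every inequality are:
  (379/2, 89/2)
  (234, 0)
  (646/5, 189/5)
  (41, 0)

4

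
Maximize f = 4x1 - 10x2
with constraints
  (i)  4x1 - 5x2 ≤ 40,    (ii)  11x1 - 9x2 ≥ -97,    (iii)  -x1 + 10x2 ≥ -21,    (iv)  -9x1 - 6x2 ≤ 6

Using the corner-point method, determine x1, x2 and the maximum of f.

x1 = 59/7, x2 = -44/35, maximum f = 324/7

Extreme points and f = 4x1 - 10x2:
  (59/7, -44/35) → f = 324/7
  (-212/49, 269/49) → f = -3538/49
  (11/16, -65/32) → f = 369/16
The feasible region is unbounded (it extends along (5, 4), (9, 11)), but f strictly decreases along every unbounded feasible direction, so there is no improving ray and the maximum is attained at a vertex.

At the optimal vertex, 4x1 - 5x2 = 40 and -x1 + 10x2 = -21.
Solving simultaneously gives x1 = 59/7, x2 = -44/35.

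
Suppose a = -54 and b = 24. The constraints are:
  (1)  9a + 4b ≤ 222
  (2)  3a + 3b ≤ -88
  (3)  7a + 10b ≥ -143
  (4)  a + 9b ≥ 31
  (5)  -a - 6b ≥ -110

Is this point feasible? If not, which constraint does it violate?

(1): -390 ≤ 222 ✓
(2): -90 ≤ -88 ✓
(3): -138 ≥ -143 ✓
(4): 162 ≥ 31 ✓
(5): -90 ≥ -110 ✓

feasible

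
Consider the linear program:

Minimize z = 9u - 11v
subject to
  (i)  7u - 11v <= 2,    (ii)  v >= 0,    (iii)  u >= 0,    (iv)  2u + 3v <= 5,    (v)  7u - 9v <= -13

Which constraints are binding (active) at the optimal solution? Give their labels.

Feasible corners and z = 9u - 11v:
  (0, 5/3) → z = -55/3
  (0, 13/9) → z = -143/9
  (2/13, 61/39) → z = -617/39

The minimum is at (0, 5/3). Substituting into each constraint, equality holds for (iii) and (iv); the remaining constraints have slack.

(iii) and (iv)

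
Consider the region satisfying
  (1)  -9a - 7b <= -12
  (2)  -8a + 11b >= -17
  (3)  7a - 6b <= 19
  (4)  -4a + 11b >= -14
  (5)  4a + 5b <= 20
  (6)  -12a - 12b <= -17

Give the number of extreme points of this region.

4

Pairwise boundary intersections that survive every other constraint:
  (-80/17, 132/17)
  (25/24, 3/8)
  (305/84, 23/21)
  (391/228, -17/57)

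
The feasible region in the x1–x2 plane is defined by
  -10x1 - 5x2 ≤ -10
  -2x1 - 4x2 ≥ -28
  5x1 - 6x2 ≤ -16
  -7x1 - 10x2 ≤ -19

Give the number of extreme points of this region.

3

The feasible vertices (each the meet of two boundaries and inside every other half-plane) are:
  (-10/3, 26/3)
  (-4/17, 42/17)
  (13/4, 43/8)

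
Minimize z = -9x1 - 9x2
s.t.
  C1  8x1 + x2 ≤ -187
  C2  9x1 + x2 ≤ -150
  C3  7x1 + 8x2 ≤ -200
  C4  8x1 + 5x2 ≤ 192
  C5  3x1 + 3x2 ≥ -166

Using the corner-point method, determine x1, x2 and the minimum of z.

x1 = -432/19, x2 = -97/19, minimum z = 4761/19

Corner points and z = -9x1 - 9x2:
  (-432/19, -97/19) → z = 4761/19
  (-395/21, -767/21) → z = 498
  (-728/3, 562/3) → z = 498

At the optimal vertex, 8x1 + x2 = -187 and 7x1 + 8x2 = -200.
Solving simultaneously gives x1 = -432/19, x2 = -97/19.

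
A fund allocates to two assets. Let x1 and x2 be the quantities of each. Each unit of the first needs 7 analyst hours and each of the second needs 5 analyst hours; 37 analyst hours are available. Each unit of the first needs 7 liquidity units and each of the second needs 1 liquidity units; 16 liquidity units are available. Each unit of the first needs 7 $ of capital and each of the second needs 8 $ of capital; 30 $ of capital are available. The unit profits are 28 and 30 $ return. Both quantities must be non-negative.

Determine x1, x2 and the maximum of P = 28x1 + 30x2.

x1 = 2, x2 = 2, maximum P = 116

Vertices and P = 28x1 + 30x2:
  (0, 0) → P = 0
  (0, 15/4) → P = 225/2
  (16/7, 0) → P = 64
  (2, 2) → P = 116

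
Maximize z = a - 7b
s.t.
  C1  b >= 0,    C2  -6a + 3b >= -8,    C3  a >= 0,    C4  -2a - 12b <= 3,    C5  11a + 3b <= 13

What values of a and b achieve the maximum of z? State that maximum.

Corner points and z = a - 7b:
  (0, 0) → z = 0
  (13/11, 0) → z = 13/11
  (0, 13/3) → z = -91/3

The optimum lies where b = 0 and 11a + 3b = 13.
Solving simultaneously gives a = 13/11, b = 0.

a = 13/11, b = 0, maximum z = 13/11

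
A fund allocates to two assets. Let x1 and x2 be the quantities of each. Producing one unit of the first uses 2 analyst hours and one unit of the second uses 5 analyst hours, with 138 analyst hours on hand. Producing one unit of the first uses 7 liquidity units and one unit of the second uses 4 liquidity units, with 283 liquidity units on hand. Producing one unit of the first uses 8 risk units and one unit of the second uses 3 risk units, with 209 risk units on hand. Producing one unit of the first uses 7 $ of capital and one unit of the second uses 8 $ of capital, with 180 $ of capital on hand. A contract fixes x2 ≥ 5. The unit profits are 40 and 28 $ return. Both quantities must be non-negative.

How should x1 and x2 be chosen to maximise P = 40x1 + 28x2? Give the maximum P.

Extreme points and P = 40x1 + 28x2:
  (0, 45/2) → P = 630
  (0, 5) → P = 140
  (20, 5) → P = 940

x1 = 20, x2 = 5, maximum P = 940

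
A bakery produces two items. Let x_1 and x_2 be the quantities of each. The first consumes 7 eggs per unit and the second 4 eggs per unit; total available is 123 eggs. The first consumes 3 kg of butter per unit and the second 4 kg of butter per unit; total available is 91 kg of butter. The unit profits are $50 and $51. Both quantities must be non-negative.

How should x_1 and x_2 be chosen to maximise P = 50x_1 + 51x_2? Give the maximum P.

x_1 = 8, x_2 = 67/4, maximum P = 5017/4

Vertices and P = 50x_1 + 51x_2:
  (0, 0) → P = 0
  (0, 91/4) → P = 4641/4
  (123/7, 0) → P = 6150/7
  (8, 67/4) → P = 5017/4

The binding constraints are 7x_1 + 4x_2 = 123 and 3x_1 + 4x_2 = 91.
Solving simultaneously gives x_1 = 8, x_2 = 67/4.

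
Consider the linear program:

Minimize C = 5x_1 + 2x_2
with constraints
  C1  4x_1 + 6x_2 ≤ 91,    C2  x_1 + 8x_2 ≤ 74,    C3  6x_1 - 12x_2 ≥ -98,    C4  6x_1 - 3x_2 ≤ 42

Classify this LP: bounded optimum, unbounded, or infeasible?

From the feasible point (142/13, 205/26), moving in the direction (-12, -6) keeps every constraint satisfied while C decreases without bound.

unbounded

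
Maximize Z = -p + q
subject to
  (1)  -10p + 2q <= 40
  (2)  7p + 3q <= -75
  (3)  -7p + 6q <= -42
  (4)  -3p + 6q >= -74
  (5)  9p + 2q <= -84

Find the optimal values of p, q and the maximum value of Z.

p = -105/17, q = -483/34, maximum Z = -273/34

Corner points and Z = -p + q:
  (-162/23, -350/23) → Z = -188/23
  (-194/27, -430/27) → Z = -236/27
  (-105/17, -483/34) → Z = -273/34
  (-89/15, -153/10) → Z = -281/30

The binding constraints are -7p + 6q = -42 and 9p + 2q = -84.
Solving simultaneously gives p = -105/17, q = -483/34.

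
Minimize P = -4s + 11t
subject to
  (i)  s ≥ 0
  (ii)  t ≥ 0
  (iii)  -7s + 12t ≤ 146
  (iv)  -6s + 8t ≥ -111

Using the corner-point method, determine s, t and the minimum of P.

s = 37/2, t = 0, minimum P = -74

Extreme points and P = -4s + 11t:
  (0, 0) → P = 0
  (0, 73/6) → P = 803/6
  (37/2, 0) → P = -74
  (625/4, 1653/16) → P = 8183/16

The binding constraints are t = 0 and -6s + 8t = -111.
Solving simultaneously gives s = 37/2, t = 0.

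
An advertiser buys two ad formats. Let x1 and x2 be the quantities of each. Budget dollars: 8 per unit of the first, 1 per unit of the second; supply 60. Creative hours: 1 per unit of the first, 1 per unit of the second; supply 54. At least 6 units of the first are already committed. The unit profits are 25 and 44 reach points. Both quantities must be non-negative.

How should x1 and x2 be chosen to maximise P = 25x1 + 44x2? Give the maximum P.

x1 = 6, x2 = 12, maximum P = 678

The optimum lies where 8x1 + x2 = 60 and x1 = 6.
Solving simultaneously gives x1 = 6, x2 = 12.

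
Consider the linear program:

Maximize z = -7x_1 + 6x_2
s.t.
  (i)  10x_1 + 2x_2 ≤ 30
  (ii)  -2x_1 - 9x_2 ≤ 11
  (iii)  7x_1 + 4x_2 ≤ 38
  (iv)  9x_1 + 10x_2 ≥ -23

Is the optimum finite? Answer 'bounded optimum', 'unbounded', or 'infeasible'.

unbounded

From the feasible point (146/43, -85/43), moving in the direction (-4, 7) keeps every constraint satisfied while z increases without bound.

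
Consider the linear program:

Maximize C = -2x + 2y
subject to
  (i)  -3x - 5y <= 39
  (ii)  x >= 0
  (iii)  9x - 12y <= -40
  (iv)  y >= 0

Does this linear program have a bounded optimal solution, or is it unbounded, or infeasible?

unbounded

From the feasible point (0, 10/3), moving in the direction (0, 1) keeps every constraint satisfied while C increases without bound.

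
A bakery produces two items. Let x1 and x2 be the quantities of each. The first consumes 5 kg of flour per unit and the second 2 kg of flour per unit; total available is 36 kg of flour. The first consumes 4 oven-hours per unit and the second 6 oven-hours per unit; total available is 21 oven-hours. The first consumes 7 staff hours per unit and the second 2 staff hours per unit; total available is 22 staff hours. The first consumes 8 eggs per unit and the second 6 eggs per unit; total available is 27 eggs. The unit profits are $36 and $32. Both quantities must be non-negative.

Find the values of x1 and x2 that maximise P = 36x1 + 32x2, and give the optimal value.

x1 = 3/2, x2 = 5/2, maximum P = 134

Extreme points and P = 36x1 + 32x2:
  (0, 0) → P = 0
  (0, 7/2) → P = 112
  (22/7, 0) → P = 792/7
  (3/2, 5/2) → P = 134
  (3, 1/2) → P = 124

At the optimal vertex, 4x1 + 6x2 = 21 and 8x1 + 6x2 = 27.
Solving simultaneously gives x1 = 3/2, x2 = 5/2.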